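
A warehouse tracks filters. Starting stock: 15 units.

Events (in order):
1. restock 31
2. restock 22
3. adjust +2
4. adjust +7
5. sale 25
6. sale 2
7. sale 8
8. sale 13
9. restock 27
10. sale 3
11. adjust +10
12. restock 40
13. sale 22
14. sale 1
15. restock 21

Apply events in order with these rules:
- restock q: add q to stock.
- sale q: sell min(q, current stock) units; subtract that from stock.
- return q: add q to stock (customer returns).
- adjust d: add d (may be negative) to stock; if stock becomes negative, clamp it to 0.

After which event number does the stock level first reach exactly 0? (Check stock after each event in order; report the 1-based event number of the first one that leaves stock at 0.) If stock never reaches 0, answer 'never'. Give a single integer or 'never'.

Processing events:
Start: stock = 15
  Event 1 (restock 31): 15 + 31 = 46
  Event 2 (restock 22): 46 + 22 = 68
  Event 3 (adjust +2): 68 + 2 = 70
  Event 4 (adjust +7): 70 + 7 = 77
  Event 5 (sale 25): sell min(25,77)=25. stock: 77 - 25 = 52. total_sold = 25
  Event 6 (sale 2): sell min(2,52)=2. stock: 52 - 2 = 50. total_sold = 27
  Event 7 (sale 8): sell min(8,50)=8. stock: 50 - 8 = 42. total_sold = 35
  Event 8 (sale 13): sell min(13,42)=13. stock: 42 - 13 = 29. total_sold = 48
  Event 9 (restock 27): 29 + 27 = 56
  Event 10 (sale 3): sell min(3,56)=3. stock: 56 - 3 = 53. total_sold = 51
  Event 11 (adjust +10): 53 + 10 = 63
  Event 12 (restock 40): 63 + 40 = 103
  Event 13 (sale 22): sell min(22,103)=22. stock: 103 - 22 = 81. total_sold = 73
  Event 14 (sale 1): sell min(1,81)=1. stock: 81 - 1 = 80. total_sold = 74
  Event 15 (restock 21): 80 + 21 = 101
Final: stock = 101, total_sold = 74

Stock never reaches 0.

Answer: never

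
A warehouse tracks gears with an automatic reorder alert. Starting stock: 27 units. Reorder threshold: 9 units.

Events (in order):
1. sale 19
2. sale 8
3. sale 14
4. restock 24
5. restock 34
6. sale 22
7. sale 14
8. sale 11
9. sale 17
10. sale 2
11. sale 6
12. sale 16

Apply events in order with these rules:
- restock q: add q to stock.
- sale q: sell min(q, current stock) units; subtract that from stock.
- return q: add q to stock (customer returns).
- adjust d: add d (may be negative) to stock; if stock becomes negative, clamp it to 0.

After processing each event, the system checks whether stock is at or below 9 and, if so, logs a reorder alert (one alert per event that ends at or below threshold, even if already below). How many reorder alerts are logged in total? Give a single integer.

Answer: 7

Derivation:
Processing events:
Start: stock = 27
  Event 1 (sale 19): sell min(19,27)=19. stock: 27 - 19 = 8. total_sold = 19
  Event 2 (sale 8): sell min(8,8)=8. stock: 8 - 8 = 0. total_sold = 27
  Event 3 (sale 14): sell min(14,0)=0. stock: 0 - 0 = 0. total_sold = 27
  Event 4 (restock 24): 0 + 24 = 24
  Event 5 (restock 34): 24 + 34 = 58
  Event 6 (sale 22): sell min(22,58)=22. stock: 58 - 22 = 36. total_sold = 49
  Event 7 (sale 14): sell min(14,36)=14. stock: 36 - 14 = 22. total_sold = 63
  Event 8 (sale 11): sell min(11,22)=11. stock: 22 - 11 = 11. total_sold = 74
  Event 9 (sale 17): sell min(17,11)=11. stock: 11 - 11 = 0. total_sold = 85
  Event 10 (sale 2): sell min(2,0)=0. stock: 0 - 0 = 0. total_sold = 85
  Event 11 (sale 6): sell min(6,0)=0. stock: 0 - 0 = 0. total_sold = 85
  Event 12 (sale 16): sell min(16,0)=0. stock: 0 - 0 = 0. total_sold = 85
Final: stock = 0, total_sold = 85

Checking against threshold 9:
  After event 1: stock=8 <= 9 -> ALERT
  After event 2: stock=0 <= 9 -> ALERT
  After event 3: stock=0 <= 9 -> ALERT
  After event 4: stock=24 > 9
  After event 5: stock=58 > 9
  After event 6: stock=36 > 9
  After event 7: stock=22 > 9
  After event 8: stock=11 > 9
  After event 9: stock=0 <= 9 -> ALERT
  After event 10: stock=0 <= 9 -> ALERT
  After event 11: stock=0 <= 9 -> ALERT
  After event 12: stock=0 <= 9 -> ALERT
Alert events: [1, 2, 3, 9, 10, 11, 12]. Count = 7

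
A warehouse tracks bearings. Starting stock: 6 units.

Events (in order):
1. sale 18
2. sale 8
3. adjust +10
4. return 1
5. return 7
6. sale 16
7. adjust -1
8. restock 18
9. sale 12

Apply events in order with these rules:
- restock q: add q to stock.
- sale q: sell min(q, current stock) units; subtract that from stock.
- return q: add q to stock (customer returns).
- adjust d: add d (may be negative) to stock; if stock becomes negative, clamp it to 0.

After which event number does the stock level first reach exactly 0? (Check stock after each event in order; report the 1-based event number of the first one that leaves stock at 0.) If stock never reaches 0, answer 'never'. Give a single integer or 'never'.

Processing events:
Start: stock = 6
  Event 1 (sale 18): sell min(18,6)=6. stock: 6 - 6 = 0. total_sold = 6
  Event 2 (sale 8): sell min(8,0)=0. stock: 0 - 0 = 0. total_sold = 6
  Event 3 (adjust +10): 0 + 10 = 10
  Event 4 (return 1): 10 + 1 = 11
  Event 5 (return 7): 11 + 7 = 18
  Event 6 (sale 16): sell min(16,18)=16. stock: 18 - 16 = 2. total_sold = 22
  Event 7 (adjust -1): 2 + -1 = 1
  Event 8 (restock 18): 1 + 18 = 19
  Event 9 (sale 12): sell min(12,19)=12. stock: 19 - 12 = 7. total_sold = 34
Final: stock = 7, total_sold = 34

First zero at event 1.

Answer: 1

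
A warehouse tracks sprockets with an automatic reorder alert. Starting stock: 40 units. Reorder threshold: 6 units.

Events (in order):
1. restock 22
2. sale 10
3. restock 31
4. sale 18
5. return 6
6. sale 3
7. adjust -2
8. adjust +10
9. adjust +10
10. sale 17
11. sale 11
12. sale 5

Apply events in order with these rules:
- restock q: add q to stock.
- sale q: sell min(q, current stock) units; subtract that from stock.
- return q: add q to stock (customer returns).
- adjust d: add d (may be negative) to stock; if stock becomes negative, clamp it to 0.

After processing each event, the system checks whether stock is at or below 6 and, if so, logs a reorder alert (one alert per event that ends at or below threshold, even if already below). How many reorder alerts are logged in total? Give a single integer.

Answer: 0

Derivation:
Processing events:
Start: stock = 40
  Event 1 (restock 22): 40 + 22 = 62
  Event 2 (sale 10): sell min(10,62)=10. stock: 62 - 10 = 52. total_sold = 10
  Event 3 (restock 31): 52 + 31 = 83
  Event 4 (sale 18): sell min(18,83)=18. stock: 83 - 18 = 65. total_sold = 28
  Event 5 (return 6): 65 + 6 = 71
  Event 6 (sale 3): sell min(3,71)=3. stock: 71 - 3 = 68. total_sold = 31
  Event 7 (adjust -2): 68 + -2 = 66
  Event 8 (adjust +10): 66 + 10 = 76
  Event 9 (adjust +10): 76 + 10 = 86
  Event 10 (sale 17): sell min(17,86)=17. stock: 86 - 17 = 69. total_sold = 48
  Event 11 (sale 11): sell min(11,69)=11. stock: 69 - 11 = 58. total_sold = 59
  Event 12 (sale 5): sell min(5,58)=5. stock: 58 - 5 = 53. total_sold = 64
Final: stock = 53, total_sold = 64

Checking against threshold 6:
  After event 1: stock=62 > 6
  After event 2: stock=52 > 6
  After event 3: stock=83 > 6
  After event 4: stock=65 > 6
  After event 5: stock=71 > 6
  After event 6: stock=68 > 6
  After event 7: stock=66 > 6
  After event 8: stock=76 > 6
  After event 9: stock=86 > 6
  After event 10: stock=69 > 6
  After event 11: stock=58 > 6
  After event 12: stock=53 > 6
Alert events: []. Count = 0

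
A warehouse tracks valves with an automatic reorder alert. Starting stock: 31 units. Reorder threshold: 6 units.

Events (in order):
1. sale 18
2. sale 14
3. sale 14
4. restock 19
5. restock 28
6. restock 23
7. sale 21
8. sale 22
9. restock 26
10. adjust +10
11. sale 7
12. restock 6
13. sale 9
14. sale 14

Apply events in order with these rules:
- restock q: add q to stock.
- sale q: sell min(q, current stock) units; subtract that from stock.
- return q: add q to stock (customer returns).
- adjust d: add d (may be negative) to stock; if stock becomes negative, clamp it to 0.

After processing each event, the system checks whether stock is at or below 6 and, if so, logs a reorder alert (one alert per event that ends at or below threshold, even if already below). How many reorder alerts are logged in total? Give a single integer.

Processing events:
Start: stock = 31
  Event 1 (sale 18): sell min(18,31)=18. stock: 31 - 18 = 13. total_sold = 18
  Event 2 (sale 14): sell min(14,13)=13. stock: 13 - 13 = 0. total_sold = 31
  Event 3 (sale 14): sell min(14,0)=0. stock: 0 - 0 = 0. total_sold = 31
  Event 4 (restock 19): 0 + 19 = 19
  Event 5 (restock 28): 19 + 28 = 47
  Event 6 (restock 23): 47 + 23 = 70
  Event 7 (sale 21): sell min(21,70)=21. stock: 70 - 21 = 49. total_sold = 52
  Event 8 (sale 22): sell min(22,49)=22. stock: 49 - 22 = 27. total_sold = 74
  Event 9 (restock 26): 27 + 26 = 53
  Event 10 (adjust +10): 53 + 10 = 63
  Event 11 (sale 7): sell min(7,63)=7. stock: 63 - 7 = 56. total_sold = 81
  Event 12 (restock 6): 56 + 6 = 62
  Event 13 (sale 9): sell min(9,62)=9. stock: 62 - 9 = 53. total_sold = 90
  Event 14 (sale 14): sell min(14,53)=14. stock: 53 - 14 = 39. total_sold = 104
Final: stock = 39, total_sold = 104

Checking against threshold 6:
  After event 1: stock=13 > 6
  After event 2: stock=0 <= 6 -> ALERT
  After event 3: stock=0 <= 6 -> ALERT
  After event 4: stock=19 > 6
  After event 5: stock=47 > 6
  After event 6: stock=70 > 6
  After event 7: stock=49 > 6
  After event 8: stock=27 > 6
  After event 9: stock=53 > 6
  After event 10: stock=63 > 6
  After event 11: stock=56 > 6
  After event 12: stock=62 > 6
  After event 13: stock=53 > 6
  After event 14: stock=39 > 6
Alert events: [2, 3]. Count = 2

Answer: 2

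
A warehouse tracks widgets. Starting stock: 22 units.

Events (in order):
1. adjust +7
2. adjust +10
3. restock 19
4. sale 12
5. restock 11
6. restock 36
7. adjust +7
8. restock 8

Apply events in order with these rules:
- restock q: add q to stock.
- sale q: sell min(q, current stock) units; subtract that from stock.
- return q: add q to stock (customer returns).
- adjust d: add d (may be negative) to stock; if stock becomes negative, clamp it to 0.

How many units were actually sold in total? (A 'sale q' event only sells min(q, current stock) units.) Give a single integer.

Answer: 12

Derivation:
Processing events:
Start: stock = 22
  Event 1 (adjust +7): 22 + 7 = 29
  Event 2 (adjust +10): 29 + 10 = 39
  Event 3 (restock 19): 39 + 19 = 58
  Event 4 (sale 12): sell min(12,58)=12. stock: 58 - 12 = 46. total_sold = 12
  Event 5 (restock 11): 46 + 11 = 57
  Event 6 (restock 36): 57 + 36 = 93
  Event 7 (adjust +7): 93 + 7 = 100
  Event 8 (restock 8): 100 + 8 = 108
Final: stock = 108, total_sold = 12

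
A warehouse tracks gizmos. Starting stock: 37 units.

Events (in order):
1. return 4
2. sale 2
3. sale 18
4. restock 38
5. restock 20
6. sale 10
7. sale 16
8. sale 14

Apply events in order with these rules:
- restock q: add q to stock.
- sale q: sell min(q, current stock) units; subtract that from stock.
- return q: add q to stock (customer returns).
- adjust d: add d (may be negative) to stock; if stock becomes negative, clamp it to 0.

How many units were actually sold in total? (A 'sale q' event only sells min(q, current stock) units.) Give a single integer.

Answer: 60

Derivation:
Processing events:
Start: stock = 37
  Event 1 (return 4): 37 + 4 = 41
  Event 2 (sale 2): sell min(2,41)=2. stock: 41 - 2 = 39. total_sold = 2
  Event 3 (sale 18): sell min(18,39)=18. stock: 39 - 18 = 21. total_sold = 20
  Event 4 (restock 38): 21 + 38 = 59
  Event 5 (restock 20): 59 + 20 = 79
  Event 6 (sale 10): sell min(10,79)=10. stock: 79 - 10 = 69. total_sold = 30
  Event 7 (sale 16): sell min(16,69)=16. stock: 69 - 16 = 53. total_sold = 46
  Event 8 (sale 14): sell min(14,53)=14. stock: 53 - 14 = 39. total_sold = 60
Final: stock = 39, total_sold = 60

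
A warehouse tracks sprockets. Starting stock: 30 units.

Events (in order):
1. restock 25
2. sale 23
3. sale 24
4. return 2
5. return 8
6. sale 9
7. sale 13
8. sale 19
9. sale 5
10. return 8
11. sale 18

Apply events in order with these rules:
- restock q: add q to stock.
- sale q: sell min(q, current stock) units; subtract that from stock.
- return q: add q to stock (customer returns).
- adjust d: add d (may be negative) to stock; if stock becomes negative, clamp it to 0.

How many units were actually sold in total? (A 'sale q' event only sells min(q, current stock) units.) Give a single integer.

Processing events:
Start: stock = 30
  Event 1 (restock 25): 30 + 25 = 55
  Event 2 (sale 23): sell min(23,55)=23. stock: 55 - 23 = 32. total_sold = 23
  Event 3 (sale 24): sell min(24,32)=24. stock: 32 - 24 = 8. total_sold = 47
  Event 4 (return 2): 8 + 2 = 10
  Event 5 (return 8): 10 + 8 = 18
  Event 6 (sale 9): sell min(9,18)=9. stock: 18 - 9 = 9. total_sold = 56
  Event 7 (sale 13): sell min(13,9)=9. stock: 9 - 9 = 0. total_sold = 65
  Event 8 (sale 19): sell min(19,0)=0. stock: 0 - 0 = 0. total_sold = 65
  Event 9 (sale 5): sell min(5,0)=0. stock: 0 - 0 = 0. total_sold = 65
  Event 10 (return 8): 0 + 8 = 8
  Event 11 (sale 18): sell min(18,8)=8. stock: 8 - 8 = 0. total_sold = 73
Final: stock = 0, total_sold = 73

Answer: 73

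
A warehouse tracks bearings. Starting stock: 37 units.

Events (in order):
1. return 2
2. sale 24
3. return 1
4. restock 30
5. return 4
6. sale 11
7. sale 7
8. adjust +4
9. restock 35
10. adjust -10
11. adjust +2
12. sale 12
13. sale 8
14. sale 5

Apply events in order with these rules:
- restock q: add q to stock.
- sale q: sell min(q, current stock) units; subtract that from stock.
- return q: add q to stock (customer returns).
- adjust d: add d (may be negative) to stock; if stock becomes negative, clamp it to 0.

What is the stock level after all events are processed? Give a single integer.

Answer: 38

Derivation:
Processing events:
Start: stock = 37
  Event 1 (return 2): 37 + 2 = 39
  Event 2 (sale 24): sell min(24,39)=24. stock: 39 - 24 = 15. total_sold = 24
  Event 3 (return 1): 15 + 1 = 16
  Event 4 (restock 30): 16 + 30 = 46
  Event 5 (return 4): 46 + 4 = 50
  Event 6 (sale 11): sell min(11,50)=11. stock: 50 - 11 = 39. total_sold = 35
  Event 7 (sale 7): sell min(7,39)=7. stock: 39 - 7 = 32. total_sold = 42
  Event 8 (adjust +4): 32 + 4 = 36
  Event 9 (restock 35): 36 + 35 = 71
  Event 10 (adjust -10): 71 + -10 = 61
  Event 11 (adjust +2): 61 + 2 = 63
  Event 12 (sale 12): sell min(12,63)=12. stock: 63 - 12 = 51. total_sold = 54
  Event 13 (sale 8): sell min(8,51)=8. stock: 51 - 8 = 43. total_sold = 62
  Event 14 (sale 5): sell min(5,43)=5. stock: 43 - 5 = 38. total_sold = 67
Final: stock = 38, total_sold = 67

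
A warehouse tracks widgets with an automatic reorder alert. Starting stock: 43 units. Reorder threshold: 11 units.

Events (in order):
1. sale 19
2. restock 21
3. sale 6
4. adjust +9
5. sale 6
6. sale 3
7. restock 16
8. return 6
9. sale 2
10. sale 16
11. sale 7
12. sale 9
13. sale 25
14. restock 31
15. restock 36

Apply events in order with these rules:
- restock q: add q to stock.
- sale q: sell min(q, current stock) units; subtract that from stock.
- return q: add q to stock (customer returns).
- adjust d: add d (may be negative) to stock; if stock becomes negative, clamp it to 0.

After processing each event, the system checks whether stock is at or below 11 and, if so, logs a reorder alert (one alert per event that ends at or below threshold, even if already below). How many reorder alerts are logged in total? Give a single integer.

Answer: 1

Derivation:
Processing events:
Start: stock = 43
  Event 1 (sale 19): sell min(19,43)=19. stock: 43 - 19 = 24. total_sold = 19
  Event 2 (restock 21): 24 + 21 = 45
  Event 3 (sale 6): sell min(6,45)=6. stock: 45 - 6 = 39. total_sold = 25
  Event 4 (adjust +9): 39 + 9 = 48
  Event 5 (sale 6): sell min(6,48)=6. stock: 48 - 6 = 42. total_sold = 31
  Event 6 (sale 3): sell min(3,42)=3. stock: 42 - 3 = 39. total_sold = 34
  Event 7 (restock 16): 39 + 16 = 55
  Event 8 (return 6): 55 + 6 = 61
  Event 9 (sale 2): sell min(2,61)=2. stock: 61 - 2 = 59. total_sold = 36
  Event 10 (sale 16): sell min(16,59)=16. stock: 59 - 16 = 43. total_sold = 52
  Event 11 (sale 7): sell min(7,43)=7. stock: 43 - 7 = 36. total_sold = 59
  Event 12 (sale 9): sell min(9,36)=9. stock: 36 - 9 = 27. total_sold = 68
  Event 13 (sale 25): sell min(25,27)=25. stock: 27 - 25 = 2. total_sold = 93
  Event 14 (restock 31): 2 + 31 = 33
  Event 15 (restock 36): 33 + 36 = 69
Final: stock = 69, total_sold = 93

Checking against threshold 11:
  After event 1: stock=24 > 11
  After event 2: stock=45 > 11
  After event 3: stock=39 > 11
  After event 4: stock=48 > 11
  After event 5: stock=42 > 11
  After event 6: stock=39 > 11
  After event 7: stock=55 > 11
  After event 8: stock=61 > 11
  After event 9: stock=59 > 11
  After event 10: stock=43 > 11
  After event 11: stock=36 > 11
  After event 12: stock=27 > 11
  After event 13: stock=2 <= 11 -> ALERT
  After event 14: stock=33 > 11
  After event 15: stock=69 > 11
Alert events: [13]. Count = 1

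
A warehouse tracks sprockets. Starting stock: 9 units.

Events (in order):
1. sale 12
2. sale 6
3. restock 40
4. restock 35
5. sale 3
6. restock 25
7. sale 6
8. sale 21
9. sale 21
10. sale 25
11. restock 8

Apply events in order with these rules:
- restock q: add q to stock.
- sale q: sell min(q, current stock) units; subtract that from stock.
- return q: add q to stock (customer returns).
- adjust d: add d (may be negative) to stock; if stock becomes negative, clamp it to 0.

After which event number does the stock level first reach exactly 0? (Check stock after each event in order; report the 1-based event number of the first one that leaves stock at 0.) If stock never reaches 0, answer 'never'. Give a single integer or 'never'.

Answer: 1

Derivation:
Processing events:
Start: stock = 9
  Event 1 (sale 12): sell min(12,9)=9. stock: 9 - 9 = 0. total_sold = 9
  Event 2 (sale 6): sell min(6,0)=0. stock: 0 - 0 = 0. total_sold = 9
  Event 3 (restock 40): 0 + 40 = 40
  Event 4 (restock 35): 40 + 35 = 75
  Event 5 (sale 3): sell min(3,75)=3. stock: 75 - 3 = 72. total_sold = 12
  Event 6 (restock 25): 72 + 25 = 97
  Event 7 (sale 6): sell min(6,97)=6. stock: 97 - 6 = 91. total_sold = 18
  Event 8 (sale 21): sell min(21,91)=21. stock: 91 - 21 = 70. total_sold = 39
  Event 9 (sale 21): sell min(21,70)=21. stock: 70 - 21 = 49. total_sold = 60
  Event 10 (sale 25): sell min(25,49)=25. stock: 49 - 25 = 24. total_sold = 85
  Event 11 (restock 8): 24 + 8 = 32
Final: stock = 32, total_sold = 85

First zero at event 1.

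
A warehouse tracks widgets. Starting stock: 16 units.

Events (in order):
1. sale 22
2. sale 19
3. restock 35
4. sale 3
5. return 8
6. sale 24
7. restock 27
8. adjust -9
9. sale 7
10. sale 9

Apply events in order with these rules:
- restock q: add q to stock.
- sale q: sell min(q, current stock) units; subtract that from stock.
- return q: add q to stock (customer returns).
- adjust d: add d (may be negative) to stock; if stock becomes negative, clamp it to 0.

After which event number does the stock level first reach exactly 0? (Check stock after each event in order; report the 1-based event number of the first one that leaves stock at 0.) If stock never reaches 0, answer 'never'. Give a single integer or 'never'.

Processing events:
Start: stock = 16
  Event 1 (sale 22): sell min(22,16)=16. stock: 16 - 16 = 0. total_sold = 16
  Event 2 (sale 19): sell min(19,0)=0. stock: 0 - 0 = 0. total_sold = 16
  Event 3 (restock 35): 0 + 35 = 35
  Event 4 (sale 3): sell min(3,35)=3. stock: 35 - 3 = 32. total_sold = 19
  Event 5 (return 8): 32 + 8 = 40
  Event 6 (sale 24): sell min(24,40)=24. stock: 40 - 24 = 16. total_sold = 43
  Event 7 (restock 27): 16 + 27 = 43
  Event 8 (adjust -9): 43 + -9 = 34
  Event 9 (sale 7): sell min(7,34)=7. stock: 34 - 7 = 27. total_sold = 50
  Event 10 (sale 9): sell min(9,27)=9. stock: 27 - 9 = 18. total_sold = 59
Final: stock = 18, total_sold = 59

First zero at event 1.

Answer: 1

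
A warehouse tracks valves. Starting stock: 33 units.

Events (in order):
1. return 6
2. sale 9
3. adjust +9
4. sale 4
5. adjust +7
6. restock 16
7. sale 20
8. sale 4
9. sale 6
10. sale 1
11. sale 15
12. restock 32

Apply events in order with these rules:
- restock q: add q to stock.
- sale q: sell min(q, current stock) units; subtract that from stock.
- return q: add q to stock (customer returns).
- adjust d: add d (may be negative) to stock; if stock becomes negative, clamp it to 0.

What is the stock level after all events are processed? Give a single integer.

Answer: 44

Derivation:
Processing events:
Start: stock = 33
  Event 1 (return 6): 33 + 6 = 39
  Event 2 (sale 9): sell min(9,39)=9. stock: 39 - 9 = 30. total_sold = 9
  Event 3 (adjust +9): 30 + 9 = 39
  Event 4 (sale 4): sell min(4,39)=4. stock: 39 - 4 = 35. total_sold = 13
  Event 5 (adjust +7): 35 + 7 = 42
  Event 6 (restock 16): 42 + 16 = 58
  Event 7 (sale 20): sell min(20,58)=20. stock: 58 - 20 = 38. total_sold = 33
  Event 8 (sale 4): sell min(4,38)=4. stock: 38 - 4 = 34. total_sold = 37
  Event 9 (sale 6): sell min(6,34)=6. stock: 34 - 6 = 28. total_sold = 43
  Event 10 (sale 1): sell min(1,28)=1. stock: 28 - 1 = 27. total_sold = 44
  Event 11 (sale 15): sell min(15,27)=15. stock: 27 - 15 = 12. total_sold = 59
  Event 12 (restock 32): 12 + 32 = 44
Final: stock = 44, total_sold = 59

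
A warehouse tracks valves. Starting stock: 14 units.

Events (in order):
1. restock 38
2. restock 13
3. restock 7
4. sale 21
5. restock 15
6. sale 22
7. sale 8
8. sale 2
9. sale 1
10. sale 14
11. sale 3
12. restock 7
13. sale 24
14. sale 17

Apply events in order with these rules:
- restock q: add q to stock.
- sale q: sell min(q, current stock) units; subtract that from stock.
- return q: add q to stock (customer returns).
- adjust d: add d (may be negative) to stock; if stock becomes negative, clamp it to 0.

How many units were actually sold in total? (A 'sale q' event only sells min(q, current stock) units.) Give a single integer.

Answer: 94

Derivation:
Processing events:
Start: stock = 14
  Event 1 (restock 38): 14 + 38 = 52
  Event 2 (restock 13): 52 + 13 = 65
  Event 3 (restock 7): 65 + 7 = 72
  Event 4 (sale 21): sell min(21,72)=21. stock: 72 - 21 = 51. total_sold = 21
  Event 5 (restock 15): 51 + 15 = 66
  Event 6 (sale 22): sell min(22,66)=22. stock: 66 - 22 = 44. total_sold = 43
  Event 7 (sale 8): sell min(8,44)=8. stock: 44 - 8 = 36. total_sold = 51
  Event 8 (sale 2): sell min(2,36)=2. stock: 36 - 2 = 34. total_sold = 53
  Event 9 (sale 1): sell min(1,34)=1. stock: 34 - 1 = 33. total_sold = 54
  Event 10 (sale 14): sell min(14,33)=14. stock: 33 - 14 = 19. total_sold = 68
  Event 11 (sale 3): sell min(3,19)=3. stock: 19 - 3 = 16. total_sold = 71
  Event 12 (restock 7): 16 + 7 = 23
  Event 13 (sale 24): sell min(24,23)=23. stock: 23 - 23 = 0. total_sold = 94
  Event 14 (sale 17): sell min(17,0)=0. stock: 0 - 0 = 0. total_sold = 94
Final: stock = 0, total_sold = 94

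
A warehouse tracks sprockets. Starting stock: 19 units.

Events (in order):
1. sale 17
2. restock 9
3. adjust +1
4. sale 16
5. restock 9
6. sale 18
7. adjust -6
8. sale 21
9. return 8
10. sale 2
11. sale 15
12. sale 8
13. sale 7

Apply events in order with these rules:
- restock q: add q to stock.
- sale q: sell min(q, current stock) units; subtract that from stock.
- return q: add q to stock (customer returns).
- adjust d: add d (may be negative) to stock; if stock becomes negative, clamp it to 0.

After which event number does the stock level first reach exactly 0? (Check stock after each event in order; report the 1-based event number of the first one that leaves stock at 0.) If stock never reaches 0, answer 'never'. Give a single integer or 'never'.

Answer: 4

Derivation:
Processing events:
Start: stock = 19
  Event 1 (sale 17): sell min(17,19)=17. stock: 19 - 17 = 2. total_sold = 17
  Event 2 (restock 9): 2 + 9 = 11
  Event 3 (adjust +1): 11 + 1 = 12
  Event 4 (sale 16): sell min(16,12)=12. stock: 12 - 12 = 0. total_sold = 29
  Event 5 (restock 9): 0 + 9 = 9
  Event 6 (sale 18): sell min(18,9)=9. stock: 9 - 9 = 0. total_sold = 38
  Event 7 (adjust -6): 0 + -6 = 0 (clamped to 0)
  Event 8 (sale 21): sell min(21,0)=0. stock: 0 - 0 = 0. total_sold = 38
  Event 9 (return 8): 0 + 8 = 8
  Event 10 (sale 2): sell min(2,8)=2. stock: 8 - 2 = 6. total_sold = 40
  Event 11 (sale 15): sell min(15,6)=6. stock: 6 - 6 = 0. total_sold = 46
  Event 12 (sale 8): sell min(8,0)=0. stock: 0 - 0 = 0. total_sold = 46
  Event 13 (sale 7): sell min(7,0)=0. stock: 0 - 0 = 0. total_sold = 46
Final: stock = 0, total_sold = 46

First zero at event 4.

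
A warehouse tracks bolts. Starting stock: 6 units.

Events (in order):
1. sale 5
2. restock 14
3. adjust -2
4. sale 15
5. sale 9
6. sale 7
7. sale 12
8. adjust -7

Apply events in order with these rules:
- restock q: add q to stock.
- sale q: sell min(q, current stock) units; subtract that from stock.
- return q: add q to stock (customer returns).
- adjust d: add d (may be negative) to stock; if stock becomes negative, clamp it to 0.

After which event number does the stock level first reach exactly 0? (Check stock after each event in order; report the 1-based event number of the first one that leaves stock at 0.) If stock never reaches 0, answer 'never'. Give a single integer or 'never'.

Answer: 4

Derivation:
Processing events:
Start: stock = 6
  Event 1 (sale 5): sell min(5,6)=5. stock: 6 - 5 = 1. total_sold = 5
  Event 2 (restock 14): 1 + 14 = 15
  Event 3 (adjust -2): 15 + -2 = 13
  Event 4 (sale 15): sell min(15,13)=13. stock: 13 - 13 = 0. total_sold = 18
  Event 5 (sale 9): sell min(9,0)=0. stock: 0 - 0 = 0. total_sold = 18
  Event 6 (sale 7): sell min(7,0)=0. stock: 0 - 0 = 0. total_sold = 18
  Event 7 (sale 12): sell min(12,0)=0. stock: 0 - 0 = 0. total_sold = 18
  Event 8 (adjust -7): 0 + -7 = 0 (clamped to 0)
Final: stock = 0, total_sold = 18

First zero at event 4.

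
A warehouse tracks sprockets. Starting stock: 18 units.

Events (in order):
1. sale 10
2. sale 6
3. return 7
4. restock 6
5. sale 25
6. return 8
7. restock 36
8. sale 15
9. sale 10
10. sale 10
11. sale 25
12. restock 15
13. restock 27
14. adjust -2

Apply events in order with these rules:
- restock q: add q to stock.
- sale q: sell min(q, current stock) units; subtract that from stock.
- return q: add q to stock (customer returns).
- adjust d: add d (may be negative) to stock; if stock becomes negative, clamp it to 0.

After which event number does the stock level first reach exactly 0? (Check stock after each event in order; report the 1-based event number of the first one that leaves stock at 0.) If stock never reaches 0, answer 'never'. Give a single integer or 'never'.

Answer: 5

Derivation:
Processing events:
Start: stock = 18
  Event 1 (sale 10): sell min(10,18)=10. stock: 18 - 10 = 8. total_sold = 10
  Event 2 (sale 6): sell min(6,8)=6. stock: 8 - 6 = 2. total_sold = 16
  Event 3 (return 7): 2 + 7 = 9
  Event 4 (restock 6): 9 + 6 = 15
  Event 5 (sale 25): sell min(25,15)=15. stock: 15 - 15 = 0. total_sold = 31
  Event 6 (return 8): 0 + 8 = 8
  Event 7 (restock 36): 8 + 36 = 44
  Event 8 (sale 15): sell min(15,44)=15. stock: 44 - 15 = 29. total_sold = 46
  Event 9 (sale 10): sell min(10,29)=10. stock: 29 - 10 = 19. total_sold = 56
  Event 10 (sale 10): sell min(10,19)=10. stock: 19 - 10 = 9. total_sold = 66
  Event 11 (sale 25): sell min(25,9)=9. stock: 9 - 9 = 0. total_sold = 75
  Event 12 (restock 15): 0 + 15 = 15
  Event 13 (restock 27): 15 + 27 = 42
  Event 14 (adjust -2): 42 + -2 = 40
Final: stock = 40, total_sold = 75

First zero at event 5.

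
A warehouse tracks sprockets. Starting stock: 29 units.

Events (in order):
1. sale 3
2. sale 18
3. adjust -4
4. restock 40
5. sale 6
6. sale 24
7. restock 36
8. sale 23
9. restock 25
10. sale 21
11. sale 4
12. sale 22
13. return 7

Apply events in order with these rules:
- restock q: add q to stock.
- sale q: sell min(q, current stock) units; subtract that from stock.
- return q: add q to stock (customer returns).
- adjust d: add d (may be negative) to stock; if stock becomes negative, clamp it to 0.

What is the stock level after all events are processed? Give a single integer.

Processing events:
Start: stock = 29
  Event 1 (sale 3): sell min(3,29)=3. stock: 29 - 3 = 26. total_sold = 3
  Event 2 (sale 18): sell min(18,26)=18. stock: 26 - 18 = 8. total_sold = 21
  Event 3 (adjust -4): 8 + -4 = 4
  Event 4 (restock 40): 4 + 40 = 44
  Event 5 (sale 6): sell min(6,44)=6. stock: 44 - 6 = 38. total_sold = 27
  Event 6 (sale 24): sell min(24,38)=24. stock: 38 - 24 = 14. total_sold = 51
  Event 7 (restock 36): 14 + 36 = 50
  Event 8 (sale 23): sell min(23,50)=23. stock: 50 - 23 = 27. total_sold = 74
  Event 9 (restock 25): 27 + 25 = 52
  Event 10 (sale 21): sell min(21,52)=21. stock: 52 - 21 = 31. total_sold = 95
  Event 11 (sale 4): sell min(4,31)=4. stock: 31 - 4 = 27. total_sold = 99
  Event 12 (sale 22): sell min(22,27)=22. stock: 27 - 22 = 5. total_sold = 121
  Event 13 (return 7): 5 + 7 = 12
Final: stock = 12, total_sold = 121

Answer: 12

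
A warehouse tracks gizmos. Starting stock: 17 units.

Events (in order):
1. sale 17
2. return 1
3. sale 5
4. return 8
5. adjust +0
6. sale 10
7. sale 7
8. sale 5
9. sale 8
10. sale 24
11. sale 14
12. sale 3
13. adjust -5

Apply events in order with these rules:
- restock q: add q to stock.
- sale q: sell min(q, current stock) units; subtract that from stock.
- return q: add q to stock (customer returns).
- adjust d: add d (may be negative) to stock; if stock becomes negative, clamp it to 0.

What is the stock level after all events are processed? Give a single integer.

Processing events:
Start: stock = 17
  Event 1 (sale 17): sell min(17,17)=17. stock: 17 - 17 = 0. total_sold = 17
  Event 2 (return 1): 0 + 1 = 1
  Event 3 (sale 5): sell min(5,1)=1. stock: 1 - 1 = 0. total_sold = 18
  Event 4 (return 8): 0 + 8 = 8
  Event 5 (adjust +0): 8 + 0 = 8
  Event 6 (sale 10): sell min(10,8)=8. stock: 8 - 8 = 0. total_sold = 26
  Event 7 (sale 7): sell min(7,0)=0. stock: 0 - 0 = 0. total_sold = 26
  Event 8 (sale 5): sell min(5,0)=0. stock: 0 - 0 = 0. total_sold = 26
  Event 9 (sale 8): sell min(8,0)=0. stock: 0 - 0 = 0. total_sold = 26
  Event 10 (sale 24): sell min(24,0)=0. stock: 0 - 0 = 0. total_sold = 26
  Event 11 (sale 14): sell min(14,0)=0. stock: 0 - 0 = 0. total_sold = 26
  Event 12 (sale 3): sell min(3,0)=0. stock: 0 - 0 = 0. total_sold = 26
  Event 13 (adjust -5): 0 + -5 = 0 (clamped to 0)
Final: stock = 0, total_sold = 26

Answer: 0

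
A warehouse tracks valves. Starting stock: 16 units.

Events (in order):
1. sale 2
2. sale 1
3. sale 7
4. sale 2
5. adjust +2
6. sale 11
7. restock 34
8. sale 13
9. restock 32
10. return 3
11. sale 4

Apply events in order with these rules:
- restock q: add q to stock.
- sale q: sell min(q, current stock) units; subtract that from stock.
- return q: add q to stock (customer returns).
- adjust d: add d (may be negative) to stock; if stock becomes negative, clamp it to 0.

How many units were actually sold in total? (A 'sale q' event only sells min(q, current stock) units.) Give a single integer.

Processing events:
Start: stock = 16
  Event 1 (sale 2): sell min(2,16)=2. stock: 16 - 2 = 14. total_sold = 2
  Event 2 (sale 1): sell min(1,14)=1. stock: 14 - 1 = 13. total_sold = 3
  Event 3 (sale 7): sell min(7,13)=7. stock: 13 - 7 = 6. total_sold = 10
  Event 4 (sale 2): sell min(2,6)=2. stock: 6 - 2 = 4. total_sold = 12
  Event 5 (adjust +2): 4 + 2 = 6
  Event 6 (sale 11): sell min(11,6)=6. stock: 6 - 6 = 0. total_sold = 18
  Event 7 (restock 34): 0 + 34 = 34
  Event 8 (sale 13): sell min(13,34)=13. stock: 34 - 13 = 21. total_sold = 31
  Event 9 (restock 32): 21 + 32 = 53
  Event 10 (return 3): 53 + 3 = 56
  Event 11 (sale 4): sell min(4,56)=4. stock: 56 - 4 = 52. total_sold = 35
Final: stock = 52, total_sold = 35

Answer: 35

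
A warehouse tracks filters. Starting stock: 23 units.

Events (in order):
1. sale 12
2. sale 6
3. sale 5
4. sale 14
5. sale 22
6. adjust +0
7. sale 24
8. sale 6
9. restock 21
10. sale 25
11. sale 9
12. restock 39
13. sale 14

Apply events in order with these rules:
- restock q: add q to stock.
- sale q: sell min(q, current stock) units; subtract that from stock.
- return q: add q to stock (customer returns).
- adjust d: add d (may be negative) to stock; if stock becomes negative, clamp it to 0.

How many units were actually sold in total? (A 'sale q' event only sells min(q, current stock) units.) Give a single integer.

Processing events:
Start: stock = 23
  Event 1 (sale 12): sell min(12,23)=12. stock: 23 - 12 = 11. total_sold = 12
  Event 2 (sale 6): sell min(6,11)=6. stock: 11 - 6 = 5. total_sold = 18
  Event 3 (sale 5): sell min(5,5)=5. stock: 5 - 5 = 0. total_sold = 23
  Event 4 (sale 14): sell min(14,0)=0. stock: 0 - 0 = 0. total_sold = 23
  Event 5 (sale 22): sell min(22,0)=0. stock: 0 - 0 = 0. total_sold = 23
  Event 6 (adjust +0): 0 + 0 = 0
  Event 7 (sale 24): sell min(24,0)=0. stock: 0 - 0 = 0. total_sold = 23
  Event 8 (sale 6): sell min(6,0)=0. stock: 0 - 0 = 0. total_sold = 23
  Event 9 (restock 21): 0 + 21 = 21
  Event 10 (sale 25): sell min(25,21)=21. stock: 21 - 21 = 0. total_sold = 44
  Event 11 (sale 9): sell min(9,0)=0. stock: 0 - 0 = 0. total_sold = 44
  Event 12 (restock 39): 0 + 39 = 39
  Event 13 (sale 14): sell min(14,39)=14. stock: 39 - 14 = 25. total_sold = 58
Final: stock = 25, total_sold = 58

Answer: 58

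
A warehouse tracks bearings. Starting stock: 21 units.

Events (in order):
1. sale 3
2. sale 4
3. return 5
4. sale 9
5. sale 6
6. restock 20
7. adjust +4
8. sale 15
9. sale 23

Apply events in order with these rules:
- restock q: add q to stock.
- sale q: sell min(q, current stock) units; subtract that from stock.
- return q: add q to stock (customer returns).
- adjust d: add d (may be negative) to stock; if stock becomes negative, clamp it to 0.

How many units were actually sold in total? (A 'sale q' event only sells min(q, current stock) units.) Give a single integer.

Processing events:
Start: stock = 21
  Event 1 (sale 3): sell min(3,21)=3. stock: 21 - 3 = 18. total_sold = 3
  Event 2 (sale 4): sell min(4,18)=4. stock: 18 - 4 = 14. total_sold = 7
  Event 3 (return 5): 14 + 5 = 19
  Event 4 (sale 9): sell min(9,19)=9. stock: 19 - 9 = 10. total_sold = 16
  Event 5 (sale 6): sell min(6,10)=6. stock: 10 - 6 = 4. total_sold = 22
  Event 6 (restock 20): 4 + 20 = 24
  Event 7 (adjust +4): 24 + 4 = 28
  Event 8 (sale 15): sell min(15,28)=15. stock: 28 - 15 = 13. total_sold = 37
  Event 9 (sale 23): sell min(23,13)=13. stock: 13 - 13 = 0. total_sold = 50
Final: stock = 0, total_sold = 50

Answer: 50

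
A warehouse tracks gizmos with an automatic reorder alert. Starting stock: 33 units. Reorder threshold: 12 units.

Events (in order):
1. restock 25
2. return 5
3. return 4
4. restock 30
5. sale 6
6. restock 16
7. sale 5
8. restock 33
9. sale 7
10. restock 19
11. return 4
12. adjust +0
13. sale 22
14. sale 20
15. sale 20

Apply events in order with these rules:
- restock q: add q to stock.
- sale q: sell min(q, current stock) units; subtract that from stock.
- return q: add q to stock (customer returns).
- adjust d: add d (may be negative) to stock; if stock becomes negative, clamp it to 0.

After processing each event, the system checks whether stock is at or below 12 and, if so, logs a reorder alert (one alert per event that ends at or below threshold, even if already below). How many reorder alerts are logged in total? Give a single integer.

Processing events:
Start: stock = 33
  Event 1 (restock 25): 33 + 25 = 58
  Event 2 (return 5): 58 + 5 = 63
  Event 3 (return 4): 63 + 4 = 67
  Event 4 (restock 30): 67 + 30 = 97
  Event 5 (sale 6): sell min(6,97)=6. stock: 97 - 6 = 91. total_sold = 6
  Event 6 (restock 16): 91 + 16 = 107
  Event 7 (sale 5): sell min(5,107)=5. stock: 107 - 5 = 102. total_sold = 11
  Event 8 (restock 33): 102 + 33 = 135
  Event 9 (sale 7): sell min(7,135)=7. stock: 135 - 7 = 128. total_sold = 18
  Event 10 (restock 19): 128 + 19 = 147
  Event 11 (return 4): 147 + 4 = 151
  Event 12 (adjust +0): 151 + 0 = 151
  Event 13 (sale 22): sell min(22,151)=22. stock: 151 - 22 = 129. total_sold = 40
  Event 14 (sale 20): sell min(20,129)=20. stock: 129 - 20 = 109. total_sold = 60
  Event 15 (sale 20): sell min(20,109)=20. stock: 109 - 20 = 89. total_sold = 80
Final: stock = 89, total_sold = 80

Checking against threshold 12:
  After event 1: stock=58 > 12
  After event 2: stock=63 > 12
  After event 3: stock=67 > 12
  After event 4: stock=97 > 12
  After event 5: stock=91 > 12
  After event 6: stock=107 > 12
  After event 7: stock=102 > 12
  After event 8: stock=135 > 12
  After event 9: stock=128 > 12
  After event 10: stock=147 > 12
  After event 11: stock=151 > 12
  After event 12: stock=151 > 12
  After event 13: stock=129 > 12
  After event 14: stock=109 > 12
  After event 15: stock=89 > 12
Alert events: []. Count = 0

Answer: 0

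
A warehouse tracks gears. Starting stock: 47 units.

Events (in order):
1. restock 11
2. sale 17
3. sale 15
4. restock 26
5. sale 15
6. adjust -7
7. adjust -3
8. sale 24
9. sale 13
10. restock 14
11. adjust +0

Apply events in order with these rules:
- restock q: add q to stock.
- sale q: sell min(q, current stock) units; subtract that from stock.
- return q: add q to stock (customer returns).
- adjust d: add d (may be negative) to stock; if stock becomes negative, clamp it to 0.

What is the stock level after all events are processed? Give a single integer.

Answer: 14

Derivation:
Processing events:
Start: stock = 47
  Event 1 (restock 11): 47 + 11 = 58
  Event 2 (sale 17): sell min(17,58)=17. stock: 58 - 17 = 41. total_sold = 17
  Event 3 (sale 15): sell min(15,41)=15. stock: 41 - 15 = 26. total_sold = 32
  Event 4 (restock 26): 26 + 26 = 52
  Event 5 (sale 15): sell min(15,52)=15. stock: 52 - 15 = 37. total_sold = 47
  Event 6 (adjust -7): 37 + -7 = 30
  Event 7 (adjust -3): 30 + -3 = 27
  Event 8 (sale 24): sell min(24,27)=24. stock: 27 - 24 = 3. total_sold = 71
  Event 9 (sale 13): sell min(13,3)=3. stock: 3 - 3 = 0. total_sold = 74
  Event 10 (restock 14): 0 + 14 = 14
  Event 11 (adjust +0): 14 + 0 = 14
Final: stock = 14, total_sold = 74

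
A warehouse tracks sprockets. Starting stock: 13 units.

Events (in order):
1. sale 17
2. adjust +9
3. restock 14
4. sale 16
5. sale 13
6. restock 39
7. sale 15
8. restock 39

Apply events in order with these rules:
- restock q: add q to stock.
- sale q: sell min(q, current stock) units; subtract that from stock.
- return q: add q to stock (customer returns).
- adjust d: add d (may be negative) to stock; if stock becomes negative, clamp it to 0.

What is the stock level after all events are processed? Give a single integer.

Answer: 63

Derivation:
Processing events:
Start: stock = 13
  Event 1 (sale 17): sell min(17,13)=13. stock: 13 - 13 = 0. total_sold = 13
  Event 2 (adjust +9): 0 + 9 = 9
  Event 3 (restock 14): 9 + 14 = 23
  Event 4 (sale 16): sell min(16,23)=16. stock: 23 - 16 = 7. total_sold = 29
  Event 5 (sale 13): sell min(13,7)=7. stock: 7 - 7 = 0. total_sold = 36
  Event 6 (restock 39): 0 + 39 = 39
  Event 7 (sale 15): sell min(15,39)=15. stock: 39 - 15 = 24. total_sold = 51
  Event 8 (restock 39): 24 + 39 = 63
Final: stock = 63, total_sold = 51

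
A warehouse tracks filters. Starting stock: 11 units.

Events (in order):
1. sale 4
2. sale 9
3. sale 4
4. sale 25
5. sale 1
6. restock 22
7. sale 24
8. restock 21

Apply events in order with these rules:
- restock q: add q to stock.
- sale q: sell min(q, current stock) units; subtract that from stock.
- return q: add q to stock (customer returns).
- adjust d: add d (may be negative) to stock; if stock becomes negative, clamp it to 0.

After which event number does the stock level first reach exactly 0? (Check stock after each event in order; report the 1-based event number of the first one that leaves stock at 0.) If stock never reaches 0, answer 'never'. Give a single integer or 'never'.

Answer: 2

Derivation:
Processing events:
Start: stock = 11
  Event 1 (sale 4): sell min(4,11)=4. stock: 11 - 4 = 7. total_sold = 4
  Event 2 (sale 9): sell min(9,7)=7. stock: 7 - 7 = 0. total_sold = 11
  Event 3 (sale 4): sell min(4,0)=0. stock: 0 - 0 = 0. total_sold = 11
  Event 4 (sale 25): sell min(25,0)=0. stock: 0 - 0 = 0. total_sold = 11
  Event 5 (sale 1): sell min(1,0)=0. stock: 0 - 0 = 0. total_sold = 11
  Event 6 (restock 22): 0 + 22 = 22
  Event 7 (sale 24): sell min(24,22)=22. stock: 22 - 22 = 0. total_sold = 33
  Event 8 (restock 21): 0 + 21 = 21
Final: stock = 21, total_sold = 33

First zero at event 2.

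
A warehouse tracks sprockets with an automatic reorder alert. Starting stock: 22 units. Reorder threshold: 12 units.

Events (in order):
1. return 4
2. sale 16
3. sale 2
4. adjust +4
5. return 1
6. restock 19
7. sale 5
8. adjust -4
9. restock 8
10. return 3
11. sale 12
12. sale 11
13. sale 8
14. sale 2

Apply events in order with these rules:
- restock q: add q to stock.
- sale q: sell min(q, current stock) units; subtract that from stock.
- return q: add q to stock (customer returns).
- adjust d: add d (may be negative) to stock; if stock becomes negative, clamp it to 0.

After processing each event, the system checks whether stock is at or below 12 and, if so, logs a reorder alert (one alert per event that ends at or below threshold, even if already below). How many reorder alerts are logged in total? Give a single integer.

Answer: 6

Derivation:
Processing events:
Start: stock = 22
  Event 1 (return 4): 22 + 4 = 26
  Event 2 (sale 16): sell min(16,26)=16. stock: 26 - 16 = 10. total_sold = 16
  Event 3 (sale 2): sell min(2,10)=2. stock: 10 - 2 = 8. total_sold = 18
  Event 4 (adjust +4): 8 + 4 = 12
  Event 5 (return 1): 12 + 1 = 13
  Event 6 (restock 19): 13 + 19 = 32
  Event 7 (sale 5): sell min(5,32)=5. stock: 32 - 5 = 27. total_sold = 23
  Event 8 (adjust -4): 27 + -4 = 23
  Event 9 (restock 8): 23 + 8 = 31
  Event 10 (return 3): 31 + 3 = 34
  Event 11 (sale 12): sell min(12,34)=12. stock: 34 - 12 = 22. total_sold = 35
  Event 12 (sale 11): sell min(11,22)=11. stock: 22 - 11 = 11. total_sold = 46
  Event 13 (sale 8): sell min(8,11)=8. stock: 11 - 8 = 3. total_sold = 54
  Event 14 (sale 2): sell min(2,3)=2. stock: 3 - 2 = 1. total_sold = 56
Final: stock = 1, total_sold = 56

Checking against threshold 12:
  After event 1: stock=26 > 12
  After event 2: stock=10 <= 12 -> ALERT
  After event 3: stock=8 <= 12 -> ALERT
  After event 4: stock=12 <= 12 -> ALERT
  After event 5: stock=13 > 12
  After event 6: stock=32 > 12
  After event 7: stock=27 > 12
  After event 8: stock=23 > 12
  After event 9: stock=31 > 12
  After event 10: stock=34 > 12
  After event 11: stock=22 > 12
  After event 12: stock=11 <= 12 -> ALERT
  After event 13: stock=3 <= 12 -> ALERT
  After event 14: stock=1 <= 12 -> ALERT
Alert events: [2, 3, 4, 12, 13, 14]. Count = 6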